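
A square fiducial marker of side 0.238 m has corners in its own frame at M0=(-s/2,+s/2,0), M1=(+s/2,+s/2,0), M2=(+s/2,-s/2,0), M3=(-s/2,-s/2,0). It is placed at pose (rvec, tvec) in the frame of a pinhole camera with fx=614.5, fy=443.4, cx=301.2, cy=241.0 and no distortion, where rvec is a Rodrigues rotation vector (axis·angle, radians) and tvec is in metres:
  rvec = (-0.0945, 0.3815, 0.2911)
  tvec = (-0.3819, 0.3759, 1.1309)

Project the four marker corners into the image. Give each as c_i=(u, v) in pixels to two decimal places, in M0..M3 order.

Intrinsics K: fx=614.5, fy=443.4, cx=301.2, cy=241.0
Marker side s = 0.238 m; corners in marker frame (Z=0):
  M0 = (-0.1190, +0.1190, 0)
  M1 = (+0.1190, +0.1190, 0)
  M2 = (+0.1190, -0.1190, 0)
  M3 = (-0.1190, -0.1190, 0)
rvec = (-0.0945, 0.3815, 0.2911), |rvec| = θ = 0.48909 rad = 28.023°
Rodrigues: sinθ=0.46983, 1−cosθ=0.11724; R = I + sinθ·[k]× + (1−cosθ)·[k]×²:
    [+0.88714 -0.29730 +0.35299]
    [+0.26196 +0.95409 +0.14521]
    [-0.37995 -0.03635 +0.92429]
t = (-0.3819, 0.3759, 1.1309) m
M0: Pc = R·M0+t = (-0.52285, +0.45826, +1.17179); u = 614.5·(-0.52285)/1.17179 + 301.2 = 27.0123, v = 443.4·(+0.45826)/1.17179 + 241.0 = 414.4049
M1: Pc = R·M1+t = (-0.31171, +0.52061, +1.08136); u = 614.5·(-0.31171)/1.08136 + 301.2 = 124.0660, v = 443.4·(+0.52061)/1.08136 + 241.0 = 454.4707
M2: Pc = R·M2+t = (-0.24095, +0.29354, +1.09001); u = 614.5·(-0.24095)/1.09001 + 301.2 = 165.3620, v = 443.4·(+0.29354)/1.09001 + 241.0 = 360.4063
M3: Pc = R·M3+t = (-0.45209, +0.23119, +1.18044); u = 614.5·(-0.45209)/1.18044 + 301.2 = 65.8559, v = 443.4·(+0.23119)/1.18044 + 241.0 = 327.8400

c0=(27.01, 414.40) c1=(124.07, 454.47) c2=(165.36, 360.41) c3=(65.86, 327.84)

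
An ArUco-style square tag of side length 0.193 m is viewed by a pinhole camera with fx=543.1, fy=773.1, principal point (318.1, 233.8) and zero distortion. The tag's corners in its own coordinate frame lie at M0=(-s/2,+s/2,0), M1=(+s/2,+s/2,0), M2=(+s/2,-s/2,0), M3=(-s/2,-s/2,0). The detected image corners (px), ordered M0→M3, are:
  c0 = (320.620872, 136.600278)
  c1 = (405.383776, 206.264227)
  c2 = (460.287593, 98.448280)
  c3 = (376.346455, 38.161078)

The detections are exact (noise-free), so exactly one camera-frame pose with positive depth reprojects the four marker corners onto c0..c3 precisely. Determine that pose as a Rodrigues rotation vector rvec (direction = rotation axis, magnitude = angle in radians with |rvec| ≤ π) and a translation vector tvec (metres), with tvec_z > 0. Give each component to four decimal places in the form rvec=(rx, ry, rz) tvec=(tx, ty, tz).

rvec=(-0.3692, 0.2419, 0.6004) tvec=(0.1389, -0.1575, 1.0484)

Intrinsics K: fx=543.1, fy=773.1, cx=318.1, cy=233.8
Marker side s = 0.193 m; corners in marker frame (Z=0):
  M0 = (-0.0965, +0.0965, 0)
  M1 = (+0.0965, +0.0965, 0)
  M2 = (+0.0965, -0.0965, 0)
  M3 = (-0.0965, -0.0965, 0)
Detected image corners:
  c0 = (320.620872, 136.600278) px
  c1 = (405.383776, 206.264227) px
  c2 = (460.287593, 98.448280) px
  c3 = (376.346455, 38.161078) px
Planar DLT: solve 8×8 A·h = b for H (H[2,2]=1):
  H  [+315.56194 -386.02537 +390.07325]
  H  [+298.80175 +503.12477 +117.62835]
  H  [-0.31087 -0.25433 +1.00000]
B = K⁻¹H; ‖b₁‖=0.953873, ‖b₂‖=0.953873; λ = 2/(‖b₁‖+‖b₂‖) = 1.048357, sign → tz>0 ⇒ λ=+1.048357
r₁ = λ·B[:,0] = (+0.80002,+0.50375,-0.32590); r₂ = λ·B[:,1] = (-0.58898,+0.76289,-0.26663)
r₃ = r₁×r₂ = (+0.11431,+0.40526,+0.90703); SVD([r₁ r₂ r₃]) → R = UVᵀ:
  R  [+0.80002 -0.58898 +0.11431]
  R  [+0.50375 +0.76289 +0.40526]
  R  [-0.32590 -0.26663 +0.90703]
t = (+0.13893, -0.15753, +1.04836) m
tr R = 2.469939; θ = arccos((tr R − 1)/2) = 0.745175 rad = 42.695°
axis k = ((R−Rᵀ)₃₂, (R−Rᵀ)₁₃, (R−Rᵀ)₂₁) / (2 sinθ) = (-0.495419, +0.324592, +0.805730)
rvec = θ·k = (-0.369174, +0.241877, +0.600409)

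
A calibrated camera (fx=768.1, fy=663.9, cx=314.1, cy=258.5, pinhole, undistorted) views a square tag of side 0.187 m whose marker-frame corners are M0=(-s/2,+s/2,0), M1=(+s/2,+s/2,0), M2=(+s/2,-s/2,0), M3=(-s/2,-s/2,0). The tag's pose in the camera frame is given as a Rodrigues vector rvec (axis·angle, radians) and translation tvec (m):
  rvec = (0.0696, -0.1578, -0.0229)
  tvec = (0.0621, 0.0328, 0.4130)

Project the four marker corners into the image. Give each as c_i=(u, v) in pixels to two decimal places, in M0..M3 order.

Intrinsics K: fx=768.1, fy=663.9, cx=314.1, cy=258.5
Marker side s = 0.187 m; corners in marker frame (Z=0):
  M0 = (-0.0935, +0.0935, 0)
  M1 = (+0.0935, +0.0935, 0)
  M2 = (+0.0935, -0.0935, 0)
  M3 = (-0.0935, -0.0935, 0)
rvec = (0.0696, -0.1578, -0.0229), |rvec| = θ = 0.17398 rad = 9.968°
Rodrigues: sinθ=0.17310, 1−cosθ=0.01510; R = I + sinθ·[k]× + (1−cosθ)·[k]×²:
    [+0.98732 +0.01731 -0.15780]
    [-0.02826 +0.99732 -0.06745]
    [+0.15621 +0.07105 +0.98516]
t = (0.0621, 0.0328, 0.4130) m
M0: Pc = R·M0+t = (-0.02860, +0.12869, +0.40504); u = 768.1·(-0.02860)/0.40504 + 314.1 = 259.8712, v = 663.9·(+0.12869)/0.40504 + 258.5 = 469.4402
M1: Pc = R·M1+t = (+0.15603, +0.12341, +0.43425); u = 768.1·(+0.15603)/0.43425 + 314.1 = 590.0906, v = 663.9·(+0.12341)/0.43425 + 258.5 = 447.1705
M2: Pc = R·M2+t = (+0.15280, -0.06309, +0.42096); u = 768.1·(+0.15280)/0.42096 + 314.1 = 592.8963, v = 663.9·(-0.06309)/0.42096 + 258.5 = 158.9973
M3: Pc = R·M3+t = (-0.03183, -0.05781, +0.39175); u = 768.1·(-0.03183)/0.39175 + 314.1 = 251.6864, v = 663.9·(-0.05781)/0.39175 + 258.5 = 160.5343

c0=(259.87, 469.44) c1=(590.09, 447.17) c2=(592.90, 159.00) c3=(251.69, 160.53)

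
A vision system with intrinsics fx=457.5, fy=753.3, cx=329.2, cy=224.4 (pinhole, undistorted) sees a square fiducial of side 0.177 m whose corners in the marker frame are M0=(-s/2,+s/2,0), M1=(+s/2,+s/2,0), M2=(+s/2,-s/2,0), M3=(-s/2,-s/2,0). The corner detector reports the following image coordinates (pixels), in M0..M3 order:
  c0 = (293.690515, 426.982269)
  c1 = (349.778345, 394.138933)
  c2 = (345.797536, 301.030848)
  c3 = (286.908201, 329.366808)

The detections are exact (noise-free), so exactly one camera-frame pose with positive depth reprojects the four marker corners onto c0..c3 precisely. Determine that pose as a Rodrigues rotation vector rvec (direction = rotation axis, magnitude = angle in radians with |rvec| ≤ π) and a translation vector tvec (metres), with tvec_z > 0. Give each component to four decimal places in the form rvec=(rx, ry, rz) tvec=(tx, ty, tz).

rvec=(0.2845, -0.4783, -0.1501) tvec=(-0.0252, 0.2308, 1.2506)

Intrinsics K: fx=457.5, fy=753.3, cx=329.2, cy=224.4
Marker side s = 0.177 m; corners in marker frame (Z=0):
  M0 = (-0.0885, +0.0885, 0)
  M1 = (+0.0885, +0.0885, 0)
  M2 = (+0.0885, -0.0885, 0)
  M3 = (-0.0885, -0.0885, 0)
Detected image corners:
  c0 = (293.690515, 426.982269) px
  c1 = (349.778345, 394.138933) px
  c2 = (345.797536, 301.030848) px
  c3 = (286.908201, 329.366808) px
Planar DLT: solve 8×8 A·h = b for H (H[2,2]=1):
  H  [+434.69277 +107.69789 +319.97915]
  H  [-47.90473 +626.56674 +363.43823]
  H  [+0.34500 +0.24302 +1.00000]
B = K⁻¹H; ‖b₁‖=0.799603, ‖b₂‖=0.799603; λ = 2/(‖b₁‖+‖b₂‖) = 1.250620, sign → tz>0 ⇒ λ=+1.250620
r₁ = λ·B[:,0] = (+0.87781,-0.20806,+0.43146); r₂ = λ·B[:,1] = (+0.07571,+0.94968,+0.30393)
r₃ = r₁×r₂ = (-0.47298,-0.23413,+0.84939); SVD([r₁ r₂ r₃]) → R = UVᵀ:
  R  [+0.87781 +0.07571 -0.47298]
  R  [-0.20806 +0.94968 -0.23413]
  R  [+0.43146 +0.30393 +0.84939]
t = (-0.02521, +0.23083, +1.25062) m
tr R = 2.676888; θ = arccos((tr R − 1)/2) = 0.576375 rad = 33.024°
axis k = ((R−Rᵀ)₃₂, (R−Rᵀ)₁₃, (R−Rᵀ)₂₁) / (2 sinθ) = (+0.493645, -0.829782, -0.260339)
rvec = θ·k = (+0.284524, -0.478265, -0.150053)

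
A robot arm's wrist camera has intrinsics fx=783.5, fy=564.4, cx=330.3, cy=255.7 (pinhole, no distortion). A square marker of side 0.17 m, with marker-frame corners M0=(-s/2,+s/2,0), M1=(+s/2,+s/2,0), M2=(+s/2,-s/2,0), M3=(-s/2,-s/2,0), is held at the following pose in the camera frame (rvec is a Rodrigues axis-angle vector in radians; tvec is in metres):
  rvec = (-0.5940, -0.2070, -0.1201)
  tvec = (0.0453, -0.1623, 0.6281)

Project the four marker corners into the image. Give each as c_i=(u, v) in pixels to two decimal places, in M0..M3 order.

Intrinsics K: fx=783.5, fy=564.4, cx=330.3, cy=255.7
Marker side s = 0.17 m; corners in marker frame (Z=0):
  M0 = (-0.0850, +0.0850, 0)
  M1 = (+0.0850, +0.0850, 0)
  M2 = (+0.0850, -0.0850, 0)
  M3 = (-0.0850, -0.0850, 0)
rvec = (-0.5940, -0.2070, -0.1201), |rvec| = θ = 0.64040 rad = 36.692°
Rodrigues: sinθ=0.59751, 1−cosθ=0.19814; R = I + sinθ·[k]× + (1−cosθ)·[k]×²:
    [+0.97233 +0.17146 -0.15867]
    [-0.05265 +0.82256 +0.56623]
    [+0.22761 -0.54221 +0.80883]
t = (0.0453, -0.1623, 0.6281) m
M0: Pc = R·M0+t = (-0.02277, -0.08791, +0.56267); u = 783.5·(-0.02277)/0.56267 + 330.3 = 298.5884, v = 564.4·(-0.08791)/0.56267 + 255.7 = 167.5220
M1: Pc = R·M1+t = (+0.14252, -0.09686, +0.60136); u = 783.5·(+0.14252)/0.60136 + 330.3 = 515.9901, v = 564.4·(-0.09686)/0.60136 + 255.7 = 164.7950
M2: Pc = R·M2+t = (+0.11337, -0.23669, +0.69353); u = 783.5·(+0.11337)/0.69353 + 330.3 = 458.3803, v = 564.4·(-0.23669)/0.69353 + 255.7 = 63.0787
M3: Pc = R·M3+t = (-0.05192, -0.22774, +0.65484); u = 783.5·(-0.05192)/0.65484 + 330.3 = 268.1763, v = 564.4·(-0.22774)/0.65484 + 255.7 = 59.4117

c0=(298.59, 167.52) c1=(515.99, 164.79) c2=(458.38, 63.08) c3=(268.18, 59.41)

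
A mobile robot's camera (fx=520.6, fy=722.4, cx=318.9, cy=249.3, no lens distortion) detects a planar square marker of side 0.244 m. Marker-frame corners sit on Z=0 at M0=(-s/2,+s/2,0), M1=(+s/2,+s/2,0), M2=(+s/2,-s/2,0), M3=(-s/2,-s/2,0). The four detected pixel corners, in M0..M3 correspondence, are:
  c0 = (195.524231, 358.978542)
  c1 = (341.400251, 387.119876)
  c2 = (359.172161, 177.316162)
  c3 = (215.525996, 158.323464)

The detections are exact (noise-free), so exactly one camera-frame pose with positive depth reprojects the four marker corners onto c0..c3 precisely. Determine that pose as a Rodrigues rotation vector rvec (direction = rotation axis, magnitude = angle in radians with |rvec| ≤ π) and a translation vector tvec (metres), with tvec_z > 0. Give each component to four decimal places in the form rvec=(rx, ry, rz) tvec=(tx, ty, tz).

Intrinsics K: fx=520.6, fy=722.4, cx=318.9, cy=249.3
Marker side s = 0.244 m; corners in marker frame (Z=0):
  M0 = (-0.1220, +0.1220, 0)
  M1 = (+0.1220, +0.1220, 0)
  M2 = (+0.1220, -0.1220, 0)
  M3 = (-0.1220, -0.1220, 0)
Detected image corners:
  c0 = (195.524231, 358.978542) px
  c1 = (341.400251, 387.119876) px
  c2 = (359.172161, 177.316162) px
  c3 = (215.525996, 158.323464) px
Planar DLT: solve 8×8 A·h = b for H (H[2,2]=1):
  H  [+545.19774 -101.31301 +276.47798]
  H  [+49.64393 +817.53730 +269.11336]
  H  [-0.17286 -0.08568 +1.00000]
B = K⁻¹H; ‖b₁‖=1.173063, ‖b₂‖=1.173063; λ = 2/(‖b₁‖+‖b₂‖) = 0.852469, sign → tz>0 ⇒ λ=+0.852469
r₁ = λ·B[:,0] = (+0.98301,+0.10943,-0.14735); r₂ = λ·B[:,1] = (-0.12116,+0.98994,-0.07304)
r₃ = r₁×r₂ = (+0.13788,+0.08965,+0.98638); SVD([r₁ r₂ r₃]) → R = UVᵀ:
  R  [+0.98301 -0.12116 +0.13788]
  R  [+0.10943 +0.98994 +0.08965]
  R  [-0.14735 -0.07304 +0.98638]
t = (-0.06946, +0.02338, +0.85247) m
tr R = 2.959337; θ = arccos((tr R − 1)/2) = 0.201994 rad = 11.573°
axis k = ((R−Rᵀ)₃₂, (R−Rᵀ)₁₃, (R−Rᵀ)₂₁) / (2 sinθ) = (-0.405473, +0.710868, +0.574682)
rvec = θ·k = (-0.081903, +0.143591, +0.116082)

rvec=(-0.0819, 0.1436, 0.1161) tvec=(-0.0695, 0.0234, 0.8525)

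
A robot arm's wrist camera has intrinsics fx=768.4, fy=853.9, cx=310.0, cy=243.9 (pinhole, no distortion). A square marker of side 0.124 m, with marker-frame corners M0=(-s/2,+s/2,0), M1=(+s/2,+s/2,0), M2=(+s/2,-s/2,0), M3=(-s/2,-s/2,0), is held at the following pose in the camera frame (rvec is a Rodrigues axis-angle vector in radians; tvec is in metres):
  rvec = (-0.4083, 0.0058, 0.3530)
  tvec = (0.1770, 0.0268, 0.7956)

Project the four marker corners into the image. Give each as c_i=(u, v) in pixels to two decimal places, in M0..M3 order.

Intrinsics K: fx=768.4, fy=853.9, cx=310.0, cy=243.9
Marker side s = 0.124 m; corners in marker frame (Z=0):
  M0 = (-0.0620, +0.0620, 0)
  M1 = (+0.0620, +0.0620, 0)
  M2 = (+0.0620, -0.0620, 0)
  M3 = (-0.0620, -0.0620, 0)
rvec = (-0.4083, 0.0058, 0.3530), |rvec| = θ = 0.53977 rad = 30.927°
Rodrigues: sinθ=0.51394, 1−cosθ=0.14217; R = I + sinθ·[k]× + (1−cosθ)·[k]×²:
    [+0.93918 -0.33726 -0.06481]
    [+0.33495 +0.85784 +0.38976]
    [-0.07585 -0.38776 +0.91863]
t = (0.1770, 0.0268, 0.7956) m
M0: Pc = R·M0+t = (+0.09786, +0.05922, +0.77626); u = 768.4·(+0.09786)/0.77626 + 310.0 = 406.8696, v = 853.9·(+0.05922)/0.77626 + 243.9 = 309.0422
M1: Pc = R·M1+t = (+0.21432, +0.10075, +0.76686); u = 768.4·(+0.21432)/0.76686 + 310.0 = 524.7503, v = 853.9·(+0.10075)/0.76686 + 243.9 = 356.0896
M2: Pc = R·M2+t = (+0.25614, -0.00562, +0.81494); u = 768.4·(+0.25614)/0.81494 + 310.0 = 551.5121, v = 853.9·(-0.00562)/0.81494 + 243.9 = 238.0120
M3: Pc = R·M3+t = (+0.13968, -0.04715, +0.82434); u = 768.4·(+0.13968)/0.82434 + 310.0 = 440.2018, v = 853.9·(-0.04715)/0.82434 + 243.9 = 195.0561

c0=(406.87, 309.04) c1=(524.75, 356.09) c2=(551.51, 238.01) c3=(440.20, 195.06)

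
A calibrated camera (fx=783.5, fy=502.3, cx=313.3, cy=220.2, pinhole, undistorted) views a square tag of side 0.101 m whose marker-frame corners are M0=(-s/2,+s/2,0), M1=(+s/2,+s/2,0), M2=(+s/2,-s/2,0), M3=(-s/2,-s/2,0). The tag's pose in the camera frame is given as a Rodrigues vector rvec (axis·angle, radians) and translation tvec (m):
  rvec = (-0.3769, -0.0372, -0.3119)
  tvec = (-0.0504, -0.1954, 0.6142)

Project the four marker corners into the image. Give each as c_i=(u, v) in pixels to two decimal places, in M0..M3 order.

c0=(203.38, 104.67) c1=(330.42, 81.78) c2=(291.38, 19.28) c3=(171.04, 39.93)

Intrinsics K: fx=783.5, fy=502.3, cx=313.3, cy=220.2
Marker side s = 0.101 m; corners in marker frame (Z=0):
  M0 = (-0.0505, +0.0505, 0)
  M1 = (+0.0505, +0.0505, 0)
  M2 = (+0.0505, -0.0505, 0)
  M3 = (-0.0505, -0.0505, 0)
rvec = (-0.3769, -0.0372, -0.3119), |rvec| = θ = 0.49063 rad = 28.111°
Rodrigues: sinθ=0.47118, 1−cosθ=0.11796; R = I + sinθ·[k]× + (1−cosθ)·[k]×²:
    [+0.95165 +0.30641 +0.02188]
    [-0.29267 +0.88271 +0.36765]
    [+0.09333 -0.35627 +0.92971]
t = (-0.0504, -0.1954, 0.6142) m
M0: Pc = R·M0+t = (-0.08298, -0.13604, +0.59149); u = 783.5·(-0.08298)/0.59149 + 313.3 = 203.3776, v = 502.3·(-0.13604)/0.59149 + 220.2 = 104.6714
M1: Pc = R·M1+t = (+0.01313, -0.16560, +0.60092); u = 783.5·(+0.01313)/0.60092 + 313.3 = 330.4217, v = 502.3·(-0.16560)/0.60092 + 220.2 = 81.7756
M2: Pc = R·M2+t = (-0.01782, -0.25476, +0.63691); u = 783.5·(-0.01782)/0.63691 + 313.3 = 291.3842, v = 502.3·(-0.25476)/0.63691 + 220.2 = 19.2843
M3: Pc = R·M3+t = (-0.11393, -0.22520, +0.62748); u = 783.5·(-0.11393)/0.62748 + 313.3 = 171.0392, v = 502.3·(-0.22520)/0.62748 + 220.2 = 39.9282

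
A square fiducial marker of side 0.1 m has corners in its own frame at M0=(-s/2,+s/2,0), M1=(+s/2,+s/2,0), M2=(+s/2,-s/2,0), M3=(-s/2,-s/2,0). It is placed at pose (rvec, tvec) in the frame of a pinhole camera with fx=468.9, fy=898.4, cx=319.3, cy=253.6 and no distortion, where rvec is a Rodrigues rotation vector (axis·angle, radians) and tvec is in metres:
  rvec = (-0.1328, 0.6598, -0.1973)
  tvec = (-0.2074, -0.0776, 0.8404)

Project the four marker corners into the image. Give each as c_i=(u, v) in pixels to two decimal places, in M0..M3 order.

c0=(189.10, 235.05) c1=(224.63, 208.61) c2=(218.79, 103.02) c3=(184.39, 136.04)

Intrinsics K: fx=468.9, fy=898.4, cx=319.3, cy=253.6
Marker side s = 0.1 m; corners in marker frame (Z=0):
  M0 = (-0.0500, +0.0500, 0)
  M1 = (+0.0500, +0.0500, 0)
  M2 = (+0.0500, -0.0500, 0)
  M3 = (-0.0500, -0.0500, 0)
rvec = (-0.1328, 0.6598, -0.1973), |rvec| = θ = 0.70136 rad = 40.185°
Rodrigues: sinθ=0.64525, 1−cosθ=0.23603; R = I + sinθ·[k]× + (1−cosθ)·[k]×²:
    [+0.77243 +0.13947 +0.61959]
    [-0.22356 +0.97286 +0.05971]
    [-0.59445 -0.18464 +0.78265]
t = (-0.2074, -0.0776, 0.8404) m
M0: Pc = R·M0+t = (-0.23905, -0.01778, +0.86089); u = 468.9·(-0.23905)/0.86089 + 319.3 = 189.0981, v = 898.4·(-0.01778)/0.86089 + 253.6 = 235.0464
M1: Pc = R·M1+t = (-0.16180, -0.04014, +0.80145); u = 468.9·(-0.16180)/0.80145 + 319.3 = 224.6332, v = 898.4·(-0.04014)/0.80145 + 253.6 = 208.6095
M2: Pc = R·M2+t = (-0.17575, -0.13742, +0.81991); u = 468.9·(-0.17575)/0.81991 + 319.3 = 218.7887, v = 898.4·(-0.13742)/0.81991 + 253.6 = 103.0236
M3: Pc = R·M3+t = (-0.25300, -0.11506, +0.87935); u = 468.9·(-0.25300)/0.87935 + 319.3 = 184.3948, v = 898.4·(-0.11506)/0.87935 + 253.6 = 136.0430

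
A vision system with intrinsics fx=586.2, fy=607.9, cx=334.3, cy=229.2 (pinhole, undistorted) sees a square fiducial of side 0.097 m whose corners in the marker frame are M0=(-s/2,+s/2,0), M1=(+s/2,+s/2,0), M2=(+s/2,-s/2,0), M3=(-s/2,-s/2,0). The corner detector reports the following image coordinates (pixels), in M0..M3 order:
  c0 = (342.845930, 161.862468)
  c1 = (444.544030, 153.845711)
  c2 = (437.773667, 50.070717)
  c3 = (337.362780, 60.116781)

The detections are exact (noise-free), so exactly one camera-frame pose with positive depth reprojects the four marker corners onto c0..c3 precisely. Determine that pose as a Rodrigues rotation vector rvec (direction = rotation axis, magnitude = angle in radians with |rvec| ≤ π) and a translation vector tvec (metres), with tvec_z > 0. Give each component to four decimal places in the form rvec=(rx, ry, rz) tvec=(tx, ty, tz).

rvec=(-0.0634, 0.1230, -0.0584) tvec=(0.0537, -0.1141, 0.5640)

Intrinsics K: fx=586.2, fy=607.9, cx=334.3, cy=229.2
Marker side s = 0.097 m; corners in marker frame (Z=0):
  M0 = (-0.0485, +0.0485, 0)
  M1 = (+0.0485, +0.0485, 0)
  M2 = (+0.0485, -0.0485, 0)
  M3 = (-0.0485, -0.0485, 0)
Detected image corners:
  c0 = (342.845930, 161.862468) px
  c1 = (444.544030, 153.845711) px
  c2 = (437.773667, 50.070717) px
  c3 = (337.362780, 60.116781) px
Planar DLT: solve 8×8 A·h = b for H (H[2,2]=1):
  H  [+958.17025 +16.86471 +390.08963]
  H  [-115.95153 +1046.67585 +106.22588]
  H  [-0.21399 -0.11834 +1.00000]
B = K⁻¹H; ‖b₁‖=1.772984, ‖b₂‖=1.772984; λ = 2/(‖b₁‖+‖b₂‖) = 0.564021, sign → tz>0 ⇒ λ=+0.564021
r₁ = λ·B[:,0] = (+0.99075,-0.06208,-0.12069); r₂ = λ·B[:,1] = (+0.05429,+0.99629,-0.06675)
r₃ = r₁×r₂ = (+0.12439,+0.05958,+0.99044); SVD([r₁ r₂ r₃]) → R = UVᵀ:
  R  [+0.99075 +0.05429 +0.12439]
  R  [-0.06208 +0.99629 +0.05958]
  R  [-0.12069 -0.06675 +0.99044]
t = (+0.05368, -0.11410, +0.56402) m
tr R = 2.977482; θ = arccos((tr R − 1)/2) = 0.150202 rad = 8.606°
axis k = ((R−Rᵀ)₃₂, (R−Rᵀ)₁₃, (R−Rᵀ)₂₁) / (2 sinθ) = (-0.422108, +0.818923, -0.388833)
rvec = θ·k = (-0.063401, +0.123004, -0.058403)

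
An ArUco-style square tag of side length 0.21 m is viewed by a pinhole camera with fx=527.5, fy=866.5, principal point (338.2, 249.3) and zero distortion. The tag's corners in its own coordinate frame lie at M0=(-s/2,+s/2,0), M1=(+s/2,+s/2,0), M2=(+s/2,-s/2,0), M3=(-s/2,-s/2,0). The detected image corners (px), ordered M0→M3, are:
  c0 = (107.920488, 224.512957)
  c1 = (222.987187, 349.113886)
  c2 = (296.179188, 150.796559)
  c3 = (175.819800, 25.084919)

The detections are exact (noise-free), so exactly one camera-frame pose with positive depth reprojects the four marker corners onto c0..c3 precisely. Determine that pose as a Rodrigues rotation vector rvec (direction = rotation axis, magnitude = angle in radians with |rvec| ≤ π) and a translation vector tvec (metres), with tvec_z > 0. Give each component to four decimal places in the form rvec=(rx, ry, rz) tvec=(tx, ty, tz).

Intrinsics K: fx=527.5, fy=866.5, cx=338.2, cy=249.3
Marker side s = 0.21 m; corners in marker frame (Z=0):
  M0 = (-0.1050, +0.1050, 0)
  M1 = (+0.1050, +0.1050, 0)
  M2 = (+0.1050, -0.1050, 0)
  M3 = (-0.1050, -0.1050, 0)
Detected image corners:
  c0 = (107.920488, 224.512957) px
  c1 = (222.987187, 349.113886) px
  c2 = (296.179188, 150.796559) px
  c3 = (175.819800, 25.084919) px
Planar DLT: solve 8×8 A·h = b for H (H[2,2]=1):
  H  [+544.55413 -302.29753 +199.62268]
  H  [+581.22112 +978.33487 +188.60516]
  H  [-0.07853 +0.16704 +1.00000]
B = K⁻¹H; ‖b₁‖=1.288065, ‖b₂‖=1.288065; λ = 2/(‖b₁‖+‖b₂‖) = 0.776358, sign → tz>0 ⇒ λ=+0.776358
r₁ = λ·B[:,0] = (+0.84055,+0.53830,-0.06097); r₂ = λ·B[:,1] = (-0.52806,+0.83925,+0.12969)
r₃ = r₁×r₂ = (+0.12098,-0.07681,+0.98968); SVD([r₁ r₂ r₃]) → R = UVᵀ:
  R  [+0.84055 -0.52806 +0.12098]
  R  [+0.53830 +0.83925 -0.07681]
  R  [-0.06097 +0.12969 +0.98968]
t = (-0.20395, -0.05438, +0.77636) m
tr R = 2.669472; θ = arccos((tr R − 1)/2) = 0.583143 rad = 33.412°
axis k = ((R−Rᵀ)₃₂, (R−Rᵀ)₁₃, (R−Rᵀ)₂₁) / (2 sinθ) = (+0.187505, +0.165209, +0.968271)
rvec = θ·k = (+0.109342, +0.096340, +0.564640)

rvec=(0.1093, 0.0963, 0.5646) tvec=(-0.2040, -0.0544, 0.7764)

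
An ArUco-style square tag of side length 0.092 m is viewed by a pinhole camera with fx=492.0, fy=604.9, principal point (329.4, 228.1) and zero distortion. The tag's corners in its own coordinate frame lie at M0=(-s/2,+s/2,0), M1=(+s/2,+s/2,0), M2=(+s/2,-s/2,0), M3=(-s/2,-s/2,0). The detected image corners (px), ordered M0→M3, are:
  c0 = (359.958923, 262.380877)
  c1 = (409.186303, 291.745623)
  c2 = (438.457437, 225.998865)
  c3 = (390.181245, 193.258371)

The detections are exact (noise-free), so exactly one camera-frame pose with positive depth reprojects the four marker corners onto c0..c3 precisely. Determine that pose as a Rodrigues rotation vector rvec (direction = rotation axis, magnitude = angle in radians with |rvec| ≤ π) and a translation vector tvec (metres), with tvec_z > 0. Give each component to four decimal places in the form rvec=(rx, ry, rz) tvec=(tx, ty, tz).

Intrinsics K: fx=492.0, fy=604.9, cx=329.4, cy=228.1
Marker side s = 0.092 m; corners in marker frame (Z=0):
  M0 = (-0.0460, +0.0460, 0)
  M1 = (+0.0460, +0.0460, 0)
  M2 = (+0.0460, -0.0460, 0)
  M3 = (-0.0460, -0.0460, 0)
Detected image corners:
  c0 = (359.958923, 262.380877) px
  c1 = (409.186303, 291.745623) px
  c2 = (438.457437, 225.998865) px
  c3 = (390.181245, 193.258371) px
Planar DLT: solve 8×8 A·h = b for H (H[2,2]=1):
  H  [+730.06021 -285.81606 +399.94370]
  H  [+459.36870 +755.34598 +243.84898]
  H  [+0.50101 +0.09363 +1.00000]
B = K⁻¹H; ‖b₁‖=1.376720, ‖b₂‖=1.376720; λ = 2/(‖b₁‖+‖b₂‖) = 0.726364, sign → tz>0 ⇒ λ=+0.726364
r₁ = λ·B[:,0] = (+0.83418,+0.41438,+0.36392); r₂ = λ·B[:,1] = (-0.46750,+0.88138,+0.06801)
r₃ = r₁×r₂ = (-0.29257,-0.22686,+0.92895); SVD([r₁ r₂ r₃]) → R = UVᵀ:
  R  [+0.83418 -0.46750 -0.29257]
  R  [+0.41438 +0.88138 -0.22686]
  R  [+0.36392 +0.06801 +0.92895]
t = (+0.10415, +0.01891, +0.72636) m
tr R = 2.644498; θ = arccos((tr R − 1)/2) = 0.605445 rad = 34.689°
axis k = ((R−Rᵀ)₃₂, (R−Rᵀ)₁₃, (R−Rᵀ)₂₁) / (2 sinθ) = (+0.259052, -0.576746, +0.774762)
rvec = θ·k = (+0.156841, -0.349188, +0.469076)

rvec=(0.1568, -0.3492, 0.4691) tvec=(0.1041, 0.0189, 0.7264)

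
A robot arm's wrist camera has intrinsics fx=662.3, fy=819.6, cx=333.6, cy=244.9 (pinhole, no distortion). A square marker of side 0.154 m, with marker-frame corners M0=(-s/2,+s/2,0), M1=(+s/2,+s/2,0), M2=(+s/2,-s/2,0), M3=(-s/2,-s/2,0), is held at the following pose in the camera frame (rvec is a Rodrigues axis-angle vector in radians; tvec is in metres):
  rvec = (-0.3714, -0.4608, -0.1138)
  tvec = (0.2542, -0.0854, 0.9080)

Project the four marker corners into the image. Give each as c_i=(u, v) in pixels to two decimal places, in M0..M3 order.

Intrinsics K: fx=662.3, fy=819.6, cx=333.6, cy=244.9
Marker side s = 0.154 m; corners in marker frame (Z=0):
  M0 = (-0.0770, +0.0770, 0)
  M1 = (+0.0770, +0.0770, 0)
  M2 = (+0.0770, -0.0770, 0)
  M3 = (-0.0770, -0.0770, 0)
rvec = (-0.3714, -0.4608, -0.1138), |rvec| = θ = 0.60268 rad = 34.531°
Rodrigues: sinθ=0.56685, 1−cosθ=0.17618; R = I + sinθ·[k]× + (1−cosθ)·[k]×²:
    [+0.89073 +0.19005 -0.41291]
    [-0.02402 +0.92681 +0.37476]
    [+0.45391 -0.32389 +0.83010]
t = (0.2542, -0.0854, 0.9080) m
M0: Pc = R·M0+t = (+0.20025, -0.01219, +0.84811); u = 662.3·(+0.20025)/0.84811 + 333.6 = 489.9761, v = 819.6·(-0.01219)/0.84811 + 244.9 = 233.1239
M1: Pc = R·M1+t = (+0.33742, -0.01589, +0.91801); u = 662.3·(+0.33742)/0.91801 + 333.6 = 577.0314, v = 819.6·(-0.01589)/0.91801 + 244.9 = 230.7176
M2: Pc = R·M2+t = (+0.30815, -0.15861, +0.96789); u = 662.3·(+0.30815)/0.96789 + 333.6 = 544.4599, v = 819.6·(-0.15861)/0.96789 + 244.9 = 110.5869
M3: Pc = R·M3+t = (+0.17098, -0.15491, +0.89799); u = 662.3·(+0.17098)/0.89799 + 333.6 = 459.7046, v = 819.6·(-0.15491)/0.89799 + 244.9 = 103.5083

c0=(489.98, 233.12) c1=(577.03, 230.72) c2=(544.46, 110.59) c3=(459.70, 103.51)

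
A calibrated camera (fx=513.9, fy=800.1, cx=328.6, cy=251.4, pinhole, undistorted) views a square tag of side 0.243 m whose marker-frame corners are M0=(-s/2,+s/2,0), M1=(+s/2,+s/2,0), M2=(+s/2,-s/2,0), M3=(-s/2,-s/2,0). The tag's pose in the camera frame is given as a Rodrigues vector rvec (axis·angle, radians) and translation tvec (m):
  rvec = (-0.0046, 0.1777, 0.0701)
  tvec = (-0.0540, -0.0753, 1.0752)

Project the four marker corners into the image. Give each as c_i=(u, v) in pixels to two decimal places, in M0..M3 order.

c0=(243.42, 278.74) c1=(356.28, 292.64) c2=(364.60, 108.56) c3=(251.37, 101.87)

Intrinsics K: fx=513.9, fy=800.1, cx=328.6, cy=251.4
Marker side s = 0.243 m; corners in marker frame (Z=0):
  M0 = (-0.1215, +0.1215, 0)
  M1 = (+0.1215, +0.1215, 0)
  M2 = (+0.1215, -0.1215, 0)
  M3 = (-0.1215, -0.1215, 0)
rvec = (-0.0046, 0.1777, 0.0701), |rvec| = θ = 0.19108 rad = 10.948°
Rodrigues: sinθ=0.18992, 1−cosθ=0.01820; R = I + sinθ·[k]× + (1−cosθ)·[k]×²:
    [+0.98181 -0.07008 +0.17646]
    [+0.06927 +0.99754 +0.01078]
    [-0.17678 +0.00164 +0.98425]
t = (-0.0540, -0.0753, 1.0752) m
M0: Pc = R·M0+t = (-0.18180, +0.03749, +1.09688); u = 513.9·(-0.18180)/1.09688 + 328.6 = 243.4223, v = 800.1·(+0.03749)/1.09688 + 251.4 = 278.7430
M1: Pc = R·M1+t = (+0.05677, +0.05432, +1.05392); u = 513.9·(+0.05677)/1.05392 + 328.6 = 356.2839, v = 800.1·(+0.05432)/1.05392 + 251.4 = 292.6356
M2: Pc = R·M2+t = (+0.07380, -0.18809, +1.05352); u = 513.9·(+0.07380)/1.05352 + 328.6 = 364.6014, v = 800.1·(-0.18809)/1.05352 + 251.4 = 108.5582
M3: Pc = R·M3+t = (-0.16477, -0.20492, +1.09648); u = 513.9·(-0.16477)/1.09648 + 328.6 = 251.3730, v = 800.1·(-0.20492)/1.09648 + 251.4 = 101.8723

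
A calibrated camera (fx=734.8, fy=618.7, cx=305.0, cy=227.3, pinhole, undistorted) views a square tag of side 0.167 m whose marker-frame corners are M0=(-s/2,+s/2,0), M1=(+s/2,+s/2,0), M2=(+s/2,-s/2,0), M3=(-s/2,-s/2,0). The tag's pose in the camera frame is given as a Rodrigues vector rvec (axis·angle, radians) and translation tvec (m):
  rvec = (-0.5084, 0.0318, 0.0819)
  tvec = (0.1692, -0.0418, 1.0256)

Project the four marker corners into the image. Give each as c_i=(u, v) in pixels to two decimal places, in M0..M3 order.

c0=(363.54, 242.93) c1=(488.68, 250.48) c2=(484.63, 164.03) c3=(368.99, 157.73)

Intrinsics K: fx=734.8, fy=618.7, cx=305.0, cy=227.3
Marker side s = 0.167 m; corners in marker frame (Z=0):
  M0 = (-0.0835, +0.0835, 0)
  M1 = (+0.0835, +0.0835, 0)
  M2 = (+0.0835, -0.0835, 0)
  M3 = (-0.0835, -0.0835, 0)
rvec = (-0.5084, 0.0318, 0.0819), |rvec| = θ = 0.51594 rad = 29.561°
Rodrigues: sinθ=0.49335, 1−cosθ=0.13017; R = I + sinθ·[k]× + (1−cosθ)·[k]×²:
    [+0.99623 -0.08622 +0.01005]
    [+0.07041 +0.87033 +0.48742]
    [-0.05077 -0.48487 +0.87311]
t = (0.1692, -0.0418, 1.0256) m
M0: Pc = R·M0+t = (+0.07882, +0.02499, +0.98935); u = 734.8·(+0.07882)/0.98935 + 305.0 = 363.5371, v = 618.7·(+0.02499)/0.98935 + 227.3 = 242.9296
M1: Pc = R·M1+t = (+0.24519, +0.03675, +0.98087); u = 734.8·(+0.24519)/0.98087 + 305.0 = 488.6752, v = 618.7·(+0.03675)/0.98087 + 227.3 = 250.4814
M2: Pc = R·M2+t = (+0.25958, -0.10859, +1.06185); u = 734.8·(+0.25958)/1.06185 + 305.0 = 484.6327, v = 618.7·(-0.10859)/1.06185 + 227.3 = 164.0267
M3: Pc = R·M3+t = (+0.09321, -0.12035, +1.07033); u = 734.8·(+0.09321)/1.07033 + 305.0 = 368.9937, v = 618.7·(-0.12035)/1.07033 + 227.3 = 157.7311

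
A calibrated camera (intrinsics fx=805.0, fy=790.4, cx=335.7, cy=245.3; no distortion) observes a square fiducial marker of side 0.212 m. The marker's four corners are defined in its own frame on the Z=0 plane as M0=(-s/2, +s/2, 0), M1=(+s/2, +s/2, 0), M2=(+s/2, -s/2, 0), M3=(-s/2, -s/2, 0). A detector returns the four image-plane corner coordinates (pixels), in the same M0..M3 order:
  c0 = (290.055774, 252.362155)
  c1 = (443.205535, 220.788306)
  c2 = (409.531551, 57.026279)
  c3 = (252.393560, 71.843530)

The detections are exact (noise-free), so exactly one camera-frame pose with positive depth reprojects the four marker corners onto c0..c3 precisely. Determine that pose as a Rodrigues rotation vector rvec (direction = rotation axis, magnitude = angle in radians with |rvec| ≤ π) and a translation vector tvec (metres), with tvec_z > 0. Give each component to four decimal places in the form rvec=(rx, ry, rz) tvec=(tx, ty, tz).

rvec=(-0.0318, -0.4574, -0.2010) tvec=(0.0201, -0.1154, 0.9577)

Intrinsics K: fx=805.0, fy=790.4, cx=335.7, cy=245.3
Marker side s = 0.212 m; corners in marker frame (Z=0):
  M0 = (-0.1060, +0.1060, 0)
  M1 = (+0.1060, +0.1060, 0)
  M2 = (+0.1060, -0.1060, 0)
  M3 = (-0.1060, -0.1060, 0)
Detected image corners:
  c0 = (290.055774, 252.362155) px
  c1 = (443.205535, 220.788306) px
  c2 = (409.531551, 57.026279) px
  c3 = (252.393560, 71.843530) px
Planar DLT: solve 8×8 A·h = b for H (H[2,2]=1):
  H  [+892.66571 +173.09561 +352.61778]
  H  [-40.06158 +812.34171 +150.07695]
  H  [+0.46121 +0.01522 +1.00000]
B = K⁻¹H; ‖b₁‖=1.044213, ‖b₂‖=1.044213; λ = 2/(‖b₁‖+‖b₂‖) = 0.957659, sign → tz>0 ⇒ λ=+0.957659
r₁ = λ·B[:,0] = (+0.87776,-0.18562,+0.44169); r₂ = λ·B[:,1] = (+0.19984,+0.97972,+0.01458)
r₃ = r₁×r₂ = (-0.43544,+0.07547,+0.89705); SVD([r₁ r₂ r₃]) → R = UVᵀ:
  R  [+0.87776 +0.19984 -0.43544]
  R  [-0.18562 +0.97972 +0.07547]
  R  [+0.44169 +0.01458 +0.89705]
t = (+0.02013, -0.11537, +0.95766) m
tr R = 2.754529; θ = arccos((tr R − 1)/2) = 0.500663 rad = 28.686°
axis k = ((R−Rᵀ)₃₂, (R−Rᵀ)₁₃, (R−Rᵀ)₂₁) / (2 sinθ) = (-0.063429, -0.913654, -0.401513)
rvec = θ·k = (-0.031757, -0.457433, -0.201023)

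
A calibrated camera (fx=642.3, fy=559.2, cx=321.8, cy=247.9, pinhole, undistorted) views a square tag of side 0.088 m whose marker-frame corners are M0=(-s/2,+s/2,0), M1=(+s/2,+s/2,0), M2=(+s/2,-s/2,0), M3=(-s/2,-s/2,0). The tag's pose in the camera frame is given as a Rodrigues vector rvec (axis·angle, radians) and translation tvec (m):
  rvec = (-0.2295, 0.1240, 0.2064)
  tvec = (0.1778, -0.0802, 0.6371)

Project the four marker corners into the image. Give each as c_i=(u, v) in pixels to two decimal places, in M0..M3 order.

c0=(448.94, 206.83) c1=(539.91, 220.92) c2=(552.67, 148.45) c3=(464.06, 136.19)

Intrinsics K: fx=642.3, fy=559.2, cx=321.8, cy=247.9
Marker side s = 0.088 m; corners in marker frame (Z=0):
  M0 = (-0.0440, +0.0440, 0)
  M1 = (+0.0440, +0.0440, 0)
  M2 = (+0.0440, -0.0440, 0)
  M3 = (-0.0440, -0.0440, 0)
rvec = (-0.2295, 0.1240, 0.2064), |rvec| = θ = 0.33264 rad = 19.059°
Rodrigues: sinθ=0.32654, 1−cosθ=0.05482; R = I + sinθ·[k]× + (1−cosθ)·[k]×²:
    [+0.97128 -0.21671 +0.09826]
    [+0.18852 +0.95280 +0.23797]
    [-0.14519 -0.21261 +0.96629]
t = (0.1778, -0.0802, 0.6371) m
M0: Pc = R·M0+t = (+0.12553, -0.04657, +0.63413); u = 642.3·(+0.12553)/0.63413 + 321.8 = 448.9450, v = 559.2·(-0.04657)/0.63413 + 247.9 = 206.8318
M1: Pc = R·M1+t = (+0.21100, -0.02998, +0.62136); u = 642.3·(+0.21100)/0.62136 + 321.8 = 539.9128, v = 559.2·(-0.02998)/0.62136 + 247.9 = 220.9172
M2: Pc = R·M2+t = (+0.23007, -0.11383, +0.64007); u = 642.3·(+0.23007)/0.64007 + 321.8 = 552.6744, v = 559.2·(-0.11383)/0.64007 + 247.9 = 148.4526
M3: Pc = R·M3+t = (+0.14460, -0.13042, +0.65284); u = 642.3·(+0.14460)/0.65284 + 321.8 = 464.0639, v = 559.2·(-0.13042)/0.65284 + 247.9 = 136.1891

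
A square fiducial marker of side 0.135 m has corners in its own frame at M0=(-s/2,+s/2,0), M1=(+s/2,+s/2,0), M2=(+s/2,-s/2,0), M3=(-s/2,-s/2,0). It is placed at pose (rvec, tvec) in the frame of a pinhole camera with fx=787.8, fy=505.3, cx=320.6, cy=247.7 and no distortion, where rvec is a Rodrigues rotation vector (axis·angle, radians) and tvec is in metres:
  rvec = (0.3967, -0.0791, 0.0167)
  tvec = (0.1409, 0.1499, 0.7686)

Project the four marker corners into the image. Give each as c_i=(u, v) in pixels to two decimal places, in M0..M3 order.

c0=(391.95, 383.50) c1=(523.49, 381.73) c2=(542.11, 306.94) c3=(401.56, 307.74)

Intrinsics K: fx=787.8, fy=505.3, cx=320.6, cy=247.7
Marker side s = 0.135 m; corners in marker frame (Z=0):
  M0 = (-0.0675, +0.0675, 0)
  M1 = (+0.0675, +0.0675, 0)
  M2 = (+0.0675, -0.0675, 0)
  M3 = (-0.0675, -0.0675, 0)
rvec = (0.3967, -0.0791, 0.0167), |rvec| = θ = 0.40485 rad = 23.196°
Rodrigues: sinθ=0.39388, 1−cosθ=0.08084; R = I + sinθ·[k]× + (1−cosθ)·[k]×²:
    [+0.99678 -0.03172 -0.07369]
    [+0.00077 +0.92225 -0.38660]
    [+0.08022 +0.38530 +0.91930]
t = (0.1409, 0.1499, 0.7686) m
M0: Pc = R·M0+t = (+0.07148, +0.21210, +0.78919); u = 787.8·(+0.07148)/0.78919 + 320.6 = 391.9501, v = 505.3·(+0.21210)/0.78919 + 247.7 = 383.5020
M1: Pc = R·M1+t = (+0.20604, +0.21220, +0.80002); u = 787.8·(+0.20604)/0.80002 + 320.6 = 523.4931, v = 505.3·(+0.21220)/0.80002 + 247.7 = 381.7293
M2: Pc = R·M2+t = (+0.21032, +0.08770, +0.74801); u = 787.8·(+0.21032)/0.74801 + 320.6 = 542.1126, v = 505.3·(+0.08770)/0.74801 + 247.7 = 306.9441
M3: Pc = R·M3+t = (+0.07576, +0.08760, +0.73718); u = 787.8·(+0.07576)/0.73718 + 320.6 = 401.5614, v = 505.3·(+0.08760)/0.73718 + 247.7 = 307.7431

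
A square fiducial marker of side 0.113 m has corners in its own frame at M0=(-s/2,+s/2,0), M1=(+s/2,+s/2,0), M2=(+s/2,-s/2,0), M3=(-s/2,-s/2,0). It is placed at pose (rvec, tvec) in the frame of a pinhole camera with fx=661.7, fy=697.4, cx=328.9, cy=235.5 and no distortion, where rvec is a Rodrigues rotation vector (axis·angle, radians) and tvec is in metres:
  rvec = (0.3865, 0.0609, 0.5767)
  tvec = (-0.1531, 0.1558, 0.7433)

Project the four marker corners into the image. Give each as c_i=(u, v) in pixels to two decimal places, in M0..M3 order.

Intrinsics K: fx=661.7, fy=697.4, cx=328.9, cy=235.5
Marker side s = 0.113 m; corners in marker frame (Z=0):
  M0 = (-0.0565, +0.0565, 0)
  M1 = (+0.0565, +0.0565, 0)
  M2 = (+0.0565, -0.0565, 0)
  M3 = (-0.0565, -0.0565, 0)
rvec = (0.3865, 0.0609, 0.5767), |rvec| = θ = 0.69690 rad = 39.930°
Rodrigues: sinθ=0.64185, 1−cosθ=0.23317; R = I + sinθ·[k]× + (1−cosθ)·[k]×²:
    [+0.83855 -0.51984 +0.16310]
    [+0.54244 +0.76861 -0.33910]
    [+0.05092 +0.37283 +0.92650]
t = (-0.1531, 0.1558, 0.7433) m
M0: Pc = R·M0+t = (-0.22985, +0.16858, +0.76149); u = 661.7·(-0.22985)/0.76149 + 328.9 = 129.1711, v = 697.4·(+0.16858)/0.76149 + 235.5 = 389.8911
M1: Pc = R·M1+t = (-0.13509, +0.22987, +0.76724); u = 661.7·(-0.13509)/0.76724 + 328.9 = 212.3905, v = 697.4·(+0.22987)/0.76724 + 235.5 = 444.4491
M2: Pc = R·M2+t = (-0.07635, +0.14302, +0.72511); u = 661.7·(-0.07635)/0.72511 + 328.9 = 259.2260, v = 697.4·(+0.14302)/0.72511 + 235.5 = 373.0552
M3: Pc = R·M3+t = (-0.17111, +0.08173, +0.71936); u = 661.7·(-0.17111)/0.71936 + 328.9 = 171.5075, v = 697.4·(+0.08173)/0.71936 + 235.5 = 314.7308

c0=(129.17, 389.89) c1=(212.39, 444.45) c2=(259.23, 373.06) c3=(171.51, 314.73)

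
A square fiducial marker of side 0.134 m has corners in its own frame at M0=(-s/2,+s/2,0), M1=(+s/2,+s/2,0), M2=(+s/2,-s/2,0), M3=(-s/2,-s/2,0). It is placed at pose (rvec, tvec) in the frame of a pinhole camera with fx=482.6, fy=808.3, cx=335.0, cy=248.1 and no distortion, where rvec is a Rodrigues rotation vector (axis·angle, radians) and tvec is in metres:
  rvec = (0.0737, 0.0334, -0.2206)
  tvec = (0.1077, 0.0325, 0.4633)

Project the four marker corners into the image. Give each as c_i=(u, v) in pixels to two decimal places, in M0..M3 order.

c0=(393.53, 440.87) c1=(529.80, 392.55) c2=(502.59, 164.31) c3=(363.90, 216.33)

Intrinsics K: fx=482.6, fy=808.3, cx=335.0, cy=248.1
Marker side s = 0.134 m; corners in marker frame (Z=0):
  M0 = (-0.0670, +0.0670, 0)
  M1 = (+0.0670, +0.0670, 0)
  M2 = (+0.0670, -0.0670, 0)
  M3 = (-0.0670, -0.0670, 0)
rvec = (0.0737, 0.0334, -0.2206), |rvec| = θ = 0.23497 rad = 13.463°
Rodrigues: sinθ=0.23282, 1−cosθ=0.02748; R = I + sinθ·[k]× + (1−cosθ)·[k]×²:
    [+0.97522 +0.21980 +0.02500]
    [-0.21735 +0.97308 -0.07669]
    [-0.04119 +0.06936 +0.99674]
t = (0.1077, 0.0325, 0.4633) m
M0: Pc = R·M0+t = (+0.05709, +0.11226, +0.47071); u = 482.6·(+0.05709)/0.47071 + 335.0 = 393.5291, v = 808.3·(+0.11226)/0.47071 + 248.1 = 440.8712
M1: Pc = R·M1+t = (+0.18777, +0.08313, +0.46519); u = 482.6·(+0.18777)/0.46519 + 335.0 = 529.7950, v = 808.3·(+0.08313)/0.46519 + 248.1 = 392.5512
M2: Pc = R·M2+t = (+0.15831, -0.04726, +0.45589); u = 482.6·(+0.15831)/0.45589 + 335.0 = 502.5874, v = 808.3·(-0.04726)/0.45589 + 248.1 = 164.3105
M3: Pc = R·M3+t = (+0.02763, -0.01813, +0.46141); u = 482.6·(+0.02763)/0.46141 + 335.0 = 363.9022, v = 808.3·(-0.01813)/0.46141 + 248.1 = 216.3336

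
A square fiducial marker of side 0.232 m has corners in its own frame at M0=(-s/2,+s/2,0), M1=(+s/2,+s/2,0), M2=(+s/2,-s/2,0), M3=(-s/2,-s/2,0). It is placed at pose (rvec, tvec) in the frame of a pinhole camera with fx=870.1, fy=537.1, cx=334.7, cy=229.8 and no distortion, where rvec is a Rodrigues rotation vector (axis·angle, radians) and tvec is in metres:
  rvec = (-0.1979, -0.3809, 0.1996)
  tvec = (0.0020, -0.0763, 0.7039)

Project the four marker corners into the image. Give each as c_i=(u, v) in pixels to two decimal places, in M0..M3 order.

Intrinsics K: fx=870.1, fy=537.1, cx=334.7, cy=229.8
Marker side s = 0.232 m; corners in marker frame (Z=0):
  M0 = (-0.1160, +0.1160, 0)
  M1 = (+0.1160, +0.1160, 0)
  M2 = (+0.1160, -0.1160, 0)
  M3 = (-0.1160, -0.1160, 0)
rvec = (-0.1979, -0.3809, 0.1996), |rvec| = θ = 0.47338 rad = 27.123°
Rodrigues: sinθ=0.45590, 1−cosθ=0.10997; R = I + sinθ·[k]× + (1−cosθ)·[k]×²:
    [+0.90925 -0.15524 -0.38622]
    [+0.22922 +0.96123 +0.15328]
    [+0.34745 -0.22790 +0.90958]
t = (0.0020, -0.0763, 0.7039) m
M0: Pc = R·M0+t = (-0.12148, +0.00861, +0.63716); u = 870.1·(-0.12148)/0.63716 + 334.7 = 168.8070, v = 537.1·(+0.00861)/0.63716 + 229.8 = 237.0606
M1: Pc = R·M1+t = (+0.08947, +0.06179, +0.71777); u = 870.1·(+0.08947)/0.71777 + 334.7 = 443.1531, v = 537.1·(+0.06179)/0.71777 + 229.8 = 276.0386
M2: Pc = R·M2+t = (+0.12548, -0.16121, +0.77064); u = 870.1·(+0.12548)/0.77064 + 334.7 = 476.3753, v = 537.1·(-0.16121)/0.77064 + 229.8 = 117.4420
M3: Pc = R·M3+t = (-0.08547, -0.21439, +0.69003); u = 870.1·(-0.08547)/0.69003 + 334.7 = 226.9316, v = 537.1·(-0.21439)/0.69003 + 229.8 = 62.9237

c0=(168.81, 237.06) c1=(443.15, 276.04) c2=(476.38, 117.44) c3=(226.93, 62.92)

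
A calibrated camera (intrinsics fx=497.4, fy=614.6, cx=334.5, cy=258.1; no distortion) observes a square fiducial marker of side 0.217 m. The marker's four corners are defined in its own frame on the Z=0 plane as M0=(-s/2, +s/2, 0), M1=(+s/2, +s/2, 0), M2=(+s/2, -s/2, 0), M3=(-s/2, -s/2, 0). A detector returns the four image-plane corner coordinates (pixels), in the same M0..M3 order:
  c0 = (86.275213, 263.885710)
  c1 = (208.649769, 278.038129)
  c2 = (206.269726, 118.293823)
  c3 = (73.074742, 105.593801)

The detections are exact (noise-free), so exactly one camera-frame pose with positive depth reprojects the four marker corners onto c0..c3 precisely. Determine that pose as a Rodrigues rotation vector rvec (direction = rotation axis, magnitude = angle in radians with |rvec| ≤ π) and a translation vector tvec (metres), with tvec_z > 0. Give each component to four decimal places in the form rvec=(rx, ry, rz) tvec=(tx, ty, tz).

Intrinsics K: fx=497.4, fy=614.6, cx=334.5, cy=258.1
Marker side s = 0.217 m; corners in marker frame (Z=0):
  M0 = (-0.1085, +0.1085, 0)
  M1 = (+0.1085, +0.1085, 0)
  M2 = (+0.1085, -0.1085, 0)
  M3 = (-0.1085, -0.1085, 0)
Detected image corners:
  c0 = (86.275213, 263.885710) px
  c1 = (208.649769, 278.038129) px
  c2 = (206.269726, 118.293823) px
  c3 = (73.074742, 105.593801) px
Planar DLT: solve 8×8 A·h = b for H (H[2,2]=1):
  H  [+576.97332 +92.78634 +143.21135]
  H  [+47.57501 +808.36335 +194.80389]
  H  [-0.07543 +0.39481 +1.00000]
B = K⁻¹H; ‖b₁‖=1.217944, ‖b₂‖=1.217944; λ = 2/(‖b₁‖+‖b₂‖) = 0.821056, sign → tz>0 ⇒ λ=+0.821056
r₁ = λ·B[:,0] = (+0.99405,+0.08956,-0.06193); r₂ = λ·B[:,1] = (-0.06484,+0.94378,+0.32417)
r₃ = r₁×r₂ = (+0.08748,-0.31822,+0.94397); SVD([r₁ r₂ r₃]) → R = UVᵀ:
  R  [+0.99405 -0.06484 +0.08748]
  R  [+0.08956 +0.94378 -0.31822]
  R  [-0.06193 +0.32417 +0.94397]
t = (-0.31576, -0.08456, +0.82106) m
tr R = 2.881801; θ = arccos((tr R − 1)/2) = 0.345516 rad = 19.797°
axis k = ((R−Rᵀ)₃₂, (R−Rᵀ)₁₃, (R−Rᵀ)₂₁) / (2 sinθ) = (+0.948362, +0.220572, +0.227943)
rvec = θ·k = (+0.327675, +0.076211, +0.078758)

rvec=(0.3277, 0.0762, 0.0788) tvec=(-0.3158, -0.0846, 0.8211)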